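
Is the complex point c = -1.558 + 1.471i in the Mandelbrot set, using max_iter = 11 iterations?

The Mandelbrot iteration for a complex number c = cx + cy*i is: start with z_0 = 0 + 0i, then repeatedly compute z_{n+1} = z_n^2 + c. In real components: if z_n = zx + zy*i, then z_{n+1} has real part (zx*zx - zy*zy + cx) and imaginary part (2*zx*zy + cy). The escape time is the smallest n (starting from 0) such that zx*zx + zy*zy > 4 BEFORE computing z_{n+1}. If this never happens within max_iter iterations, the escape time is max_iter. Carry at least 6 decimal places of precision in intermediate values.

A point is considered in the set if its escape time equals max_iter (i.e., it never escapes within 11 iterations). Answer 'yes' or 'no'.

Answer: no

Derivation:
z_0 = 0 + 0i, c = -1.5580 + 1.4710i
Iter 1: z = -1.5580 + 1.4710i, |z|^2 = 4.5912
Escaped at iteration 1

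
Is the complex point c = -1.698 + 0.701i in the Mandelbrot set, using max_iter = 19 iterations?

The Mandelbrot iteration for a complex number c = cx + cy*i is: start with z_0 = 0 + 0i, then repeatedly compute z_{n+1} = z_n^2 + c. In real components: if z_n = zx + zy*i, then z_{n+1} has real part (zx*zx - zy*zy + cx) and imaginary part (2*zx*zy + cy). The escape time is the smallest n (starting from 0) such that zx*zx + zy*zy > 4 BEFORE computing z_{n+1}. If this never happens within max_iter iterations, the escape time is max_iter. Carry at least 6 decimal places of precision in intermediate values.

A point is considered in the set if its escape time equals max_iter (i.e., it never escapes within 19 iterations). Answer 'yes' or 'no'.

z_0 = 0 + 0i, c = -1.6980 + 0.7010i
Iter 1: z = -1.6980 + 0.7010i, |z|^2 = 3.3746
Iter 2: z = 0.6938 + -1.6796i, |z|^2 = 3.3024
Iter 3: z = -4.0377 + -1.6296i, |z|^2 = 18.9585
Escaped at iteration 3

Answer: no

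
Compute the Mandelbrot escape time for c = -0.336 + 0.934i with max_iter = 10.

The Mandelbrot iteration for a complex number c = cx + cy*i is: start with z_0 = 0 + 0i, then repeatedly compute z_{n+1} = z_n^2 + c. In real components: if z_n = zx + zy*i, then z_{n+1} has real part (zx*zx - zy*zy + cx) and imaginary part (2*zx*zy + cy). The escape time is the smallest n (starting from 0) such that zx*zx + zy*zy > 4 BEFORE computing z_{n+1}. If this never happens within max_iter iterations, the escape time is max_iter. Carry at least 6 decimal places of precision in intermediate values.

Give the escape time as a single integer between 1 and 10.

Answer: 5

Derivation:
z_0 = 0 + 0i, c = -0.3360 + 0.9340i
Iter 1: z = -0.3360 + 0.9340i, |z|^2 = 0.9853
Iter 2: z = -1.0955 + 0.3064i, |z|^2 = 1.2939
Iter 3: z = 0.7702 + 0.2628i, |z|^2 = 0.6622
Iter 4: z = 0.1881 + 1.3388i, |z|^2 = 1.8278
Iter 5: z = -2.0930 + 1.4377i, |z|^2 = 6.4478
Escaped at iteration 5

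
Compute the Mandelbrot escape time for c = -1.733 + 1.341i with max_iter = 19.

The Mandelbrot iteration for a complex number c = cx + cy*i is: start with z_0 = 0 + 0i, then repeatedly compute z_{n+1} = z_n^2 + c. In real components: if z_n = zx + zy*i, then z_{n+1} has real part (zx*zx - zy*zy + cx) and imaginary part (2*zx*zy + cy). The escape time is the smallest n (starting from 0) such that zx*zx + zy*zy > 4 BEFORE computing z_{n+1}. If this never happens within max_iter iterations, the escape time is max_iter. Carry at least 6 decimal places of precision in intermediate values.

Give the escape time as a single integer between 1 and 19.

z_0 = 0 + 0i, c = -1.7330 + 1.3410i
Iter 1: z = -1.7330 + 1.3410i, |z|^2 = 4.8016
Escaped at iteration 1

Answer: 1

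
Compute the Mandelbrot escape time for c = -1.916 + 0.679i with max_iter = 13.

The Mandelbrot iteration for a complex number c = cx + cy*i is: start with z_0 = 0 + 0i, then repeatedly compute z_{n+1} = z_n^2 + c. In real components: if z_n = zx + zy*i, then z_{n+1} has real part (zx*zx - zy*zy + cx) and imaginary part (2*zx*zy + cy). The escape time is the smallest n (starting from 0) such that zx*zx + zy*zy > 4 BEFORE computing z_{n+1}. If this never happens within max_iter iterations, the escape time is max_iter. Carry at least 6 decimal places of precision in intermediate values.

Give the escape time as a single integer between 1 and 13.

z_0 = 0 + 0i, c = -1.9160 + 0.6790i
Iter 1: z = -1.9160 + 0.6790i, |z|^2 = 4.1321
Escaped at iteration 1

Answer: 1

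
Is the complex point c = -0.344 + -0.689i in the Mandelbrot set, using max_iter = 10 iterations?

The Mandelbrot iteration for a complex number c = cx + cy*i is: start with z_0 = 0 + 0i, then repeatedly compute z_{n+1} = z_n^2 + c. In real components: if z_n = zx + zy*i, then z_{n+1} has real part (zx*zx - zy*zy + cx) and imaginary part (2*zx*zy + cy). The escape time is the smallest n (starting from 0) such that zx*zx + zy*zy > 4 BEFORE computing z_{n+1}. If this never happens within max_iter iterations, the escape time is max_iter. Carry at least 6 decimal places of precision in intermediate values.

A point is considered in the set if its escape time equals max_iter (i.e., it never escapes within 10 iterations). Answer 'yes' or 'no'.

z_0 = 0 + 0i, c = -0.3440 + -0.6890i
Iter 1: z = -0.3440 + -0.6890i, |z|^2 = 0.5931
Iter 2: z = -0.7004 + -0.2150i, |z|^2 = 0.5368
Iter 3: z = 0.1003 + -0.3879i, |z|^2 = 0.1605
Iter 4: z = -0.4844 + -0.7668i, |z|^2 = 0.8227
Iter 5: z = -0.6974 + 0.0539i, |z|^2 = 0.4893
Iter 6: z = 0.1395 + -0.7642i, |z|^2 = 0.6034
Iter 7: z = -0.9085 + -0.9021i, |z|^2 = 1.6392
Iter 8: z = -0.3325 + 0.9502i, |z|^2 = 1.0134
Iter 9: z = -1.1362 + -1.3209i, |z|^2 = 3.0358
Did not escape in 10 iterations → in set

Answer: yes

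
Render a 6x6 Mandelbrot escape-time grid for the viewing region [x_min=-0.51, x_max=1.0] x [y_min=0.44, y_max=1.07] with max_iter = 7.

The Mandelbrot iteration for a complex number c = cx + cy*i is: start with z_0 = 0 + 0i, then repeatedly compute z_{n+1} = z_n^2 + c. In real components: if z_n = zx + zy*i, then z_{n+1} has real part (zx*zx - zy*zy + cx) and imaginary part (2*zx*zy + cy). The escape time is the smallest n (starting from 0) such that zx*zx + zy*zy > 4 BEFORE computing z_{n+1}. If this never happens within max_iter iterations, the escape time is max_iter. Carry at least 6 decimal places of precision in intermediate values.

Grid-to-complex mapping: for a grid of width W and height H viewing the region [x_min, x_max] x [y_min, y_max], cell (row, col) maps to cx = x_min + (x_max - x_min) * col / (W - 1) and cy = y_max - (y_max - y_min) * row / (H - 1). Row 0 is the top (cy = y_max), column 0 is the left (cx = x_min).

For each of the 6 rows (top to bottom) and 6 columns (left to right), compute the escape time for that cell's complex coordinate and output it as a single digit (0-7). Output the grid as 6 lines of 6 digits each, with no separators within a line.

(row=0, col=0): c = -0.5100 + 1.0700i → escape time 4
(row=0, col=1): c = -0.2080 + 1.0700i → escape time 7
(row=0, col=2): c = 0.0940 + 1.0700i → escape time 4
(row=0, col=3): c = 0.3960 + 1.0700i → escape time 2
(row=0, col=4): c = 0.6980 + 1.0700i → escape time 2
(row=0, col=5): c = 1.0000 + 1.0700i → escape time 2
(row=1, col=0): c = -0.5100 + 0.9440i → escape time 4
(row=1, col=1): c = -0.2080 + 0.9440i → escape time 7
(row=1, col=2): c = 0.0940 + 0.9440i → escape time 5
(row=1, col=3): c = 0.3960 + 0.9440i → escape time 3
(row=1, col=4): c = 0.6980 + 0.9440i → escape time 2
(row=1, col=5): c = 1.0000 + 0.9440i → escape time 2
(row=2, col=0): c = -0.5100 + 0.8180i → escape time 5
(row=2, col=1): c = -0.2080 + 0.8180i → escape time 7
(row=2, col=2): c = 0.0940 + 0.8180i → escape time 6
(row=2, col=3): c = 0.3960 + 0.8180i → escape time 4
(row=2, col=4): c = 0.6980 + 0.8180i → escape time 2
(row=2, col=5): c = 1.0000 + 0.8180i → escape time 2
(row=3, col=0): c = -0.5100 + 0.6920i → escape time 7
(row=3, col=1): c = -0.2080 + 0.6920i → escape time 7
(row=3, col=2): c = 0.0940 + 0.6920i → escape time 7
(row=3, col=3): c = 0.3960 + 0.6920i → escape time 6
(row=3, col=4): c = 0.6980 + 0.6920i → escape time 3
(row=3, col=5): c = 1.0000 + 0.6920i → escape time 2
(row=4, col=0): c = -0.5100 + 0.5660i → escape time 7
(row=4, col=1): c = -0.2080 + 0.5660i → escape time 7
(row=4, col=2): c = 0.0940 + 0.5660i → escape time 7
(row=4, col=3): c = 0.3960 + 0.5660i → escape time 7
(row=4, col=4): c = 0.6980 + 0.5660i → escape time 3
(row=4, col=5): c = 1.0000 + 0.5660i → escape time 2
(row=5, col=0): c = -0.5100 + 0.4400i → escape time 7
(row=5, col=1): c = -0.2080 + 0.4400i → escape time 7
(row=5, col=2): c = 0.0940 + 0.4400i → escape time 7
(row=5, col=3): c = 0.3960 + 0.4400i → escape time 7
(row=5, col=4): c = 0.6980 + 0.4400i → escape time 3
(row=5, col=5): c = 1.0000 + 0.4400i → escape time 2

Answer: 474222
475322
576422
777632
777732
777732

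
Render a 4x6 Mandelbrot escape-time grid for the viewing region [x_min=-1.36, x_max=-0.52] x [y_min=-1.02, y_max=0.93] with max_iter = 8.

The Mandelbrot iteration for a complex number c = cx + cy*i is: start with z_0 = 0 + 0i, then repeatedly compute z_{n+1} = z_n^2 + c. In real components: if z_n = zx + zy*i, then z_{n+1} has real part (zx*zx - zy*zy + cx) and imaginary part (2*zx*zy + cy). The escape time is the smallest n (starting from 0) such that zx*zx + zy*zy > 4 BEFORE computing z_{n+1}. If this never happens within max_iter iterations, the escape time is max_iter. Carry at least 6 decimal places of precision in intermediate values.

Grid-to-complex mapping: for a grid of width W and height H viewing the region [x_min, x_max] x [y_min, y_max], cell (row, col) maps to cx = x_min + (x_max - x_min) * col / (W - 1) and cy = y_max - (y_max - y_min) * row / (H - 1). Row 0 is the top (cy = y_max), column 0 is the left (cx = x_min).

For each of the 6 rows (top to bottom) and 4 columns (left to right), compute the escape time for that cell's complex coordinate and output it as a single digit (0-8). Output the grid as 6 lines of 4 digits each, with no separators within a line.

(row=0, col=0): c = -1.3600 + 0.9300i → escape time 3
(row=0, col=1): c = -1.0800 + 0.9300i → escape time 3
(row=0, col=2): c = -0.8000 + 0.9300i → escape time 3
(row=0, col=3): c = -0.5200 + 0.9300i → escape time 4
(row=1, col=0): c = -1.3600 + 0.5400i → escape time 3
(row=1, col=1): c = -1.0800 + 0.5400i → escape time 5
(row=1, col=2): c = -0.8000 + 0.5400i → escape time 6
(row=1, col=3): c = -0.5200 + 0.5400i → escape time 8
(row=2, col=0): c = -1.3600 + 0.1500i → escape time 8
(row=2, col=1): c = -1.0800 + 0.1500i → escape time 8
(row=2, col=2): c = -0.8000 + 0.1500i → escape time 8
(row=2, col=3): c = -0.5200 + 0.1500i → escape time 8
(row=3, col=0): c = -1.3600 + -0.2400i → escape time 7
(row=3, col=1): c = -1.0800 + -0.2400i → escape time 8
(row=3, col=2): c = -0.8000 + -0.2400i → escape time 8
(row=3, col=3): c = -0.5200 + -0.2400i → escape time 8
(row=4, col=0): c = -1.3600 + -0.6300i → escape time 3
(row=4, col=1): c = -1.0800 + -0.6300i → escape time 4
(row=4, col=2): c = -0.8000 + -0.6300i → escape time 5
(row=4, col=3): c = -0.5200 + -0.6300i → escape time 8
(row=5, col=0): c = -1.3600 + -1.0200i → escape time 3
(row=5, col=1): c = -1.0800 + -1.0200i → escape time 3
(row=5, col=2): c = -0.8000 + -1.0200i → escape time 3
(row=5, col=3): c = -0.5200 + -1.0200i → escape time 4

Answer: 3334
3568
8888
7888
3458
3334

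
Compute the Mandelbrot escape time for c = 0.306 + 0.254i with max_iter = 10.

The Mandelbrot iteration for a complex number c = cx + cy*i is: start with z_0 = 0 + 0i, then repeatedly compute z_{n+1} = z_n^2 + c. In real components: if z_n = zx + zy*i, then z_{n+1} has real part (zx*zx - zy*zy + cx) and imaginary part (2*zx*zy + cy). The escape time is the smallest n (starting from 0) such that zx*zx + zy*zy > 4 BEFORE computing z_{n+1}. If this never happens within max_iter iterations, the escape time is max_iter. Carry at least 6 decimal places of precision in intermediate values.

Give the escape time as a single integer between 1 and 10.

z_0 = 0 + 0i, c = 0.3060 + 0.2540i
Iter 1: z = 0.3060 + 0.2540i, |z|^2 = 0.1582
Iter 2: z = 0.3351 + 0.4094i, |z|^2 = 0.2800
Iter 3: z = 0.2507 + 0.5284i, |z|^2 = 0.3421
Iter 4: z = 0.0896 + 0.5189i, |z|^2 = 0.2773
Iter 5: z = 0.0448 + 0.3470i, |z|^2 = 0.1224
Iter 6: z = 0.1876 + 0.2851i, |z|^2 = 0.1165
Iter 7: z = 0.2599 + 0.3610i, |z|^2 = 0.1979
Iter 8: z = 0.2433 + 0.4417i, |z|^2 = 0.2542
Iter 9: z = 0.1701 + 0.4689i, |z|^2 = 0.2488

Answer: 10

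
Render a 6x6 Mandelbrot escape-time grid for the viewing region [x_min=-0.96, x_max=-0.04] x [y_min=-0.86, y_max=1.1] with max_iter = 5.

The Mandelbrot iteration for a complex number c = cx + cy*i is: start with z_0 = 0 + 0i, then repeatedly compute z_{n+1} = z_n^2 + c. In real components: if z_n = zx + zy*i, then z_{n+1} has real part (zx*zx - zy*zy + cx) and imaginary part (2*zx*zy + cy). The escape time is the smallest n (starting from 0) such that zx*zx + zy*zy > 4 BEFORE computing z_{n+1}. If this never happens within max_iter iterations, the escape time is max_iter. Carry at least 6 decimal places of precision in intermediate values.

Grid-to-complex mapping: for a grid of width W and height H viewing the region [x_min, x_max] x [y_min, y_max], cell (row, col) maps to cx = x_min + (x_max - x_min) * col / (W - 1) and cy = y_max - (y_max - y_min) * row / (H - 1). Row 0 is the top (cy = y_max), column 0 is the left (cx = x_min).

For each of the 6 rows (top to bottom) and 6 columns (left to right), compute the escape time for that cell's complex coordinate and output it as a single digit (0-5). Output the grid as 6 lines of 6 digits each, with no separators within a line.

(row=0, col=0): c = -0.9600 + 1.1000i → escape time 3
(row=0, col=1): c = -0.7760 + 1.1000i → escape time 3
(row=0, col=2): c = -0.5920 + 1.1000i → escape time 3
(row=0, col=3): c = -0.4080 + 1.1000i → escape time 4
(row=0, col=4): c = -0.2240 + 1.1000i → escape time 5
(row=0, col=5): c = -0.0400 + 1.1000i → escape time 5
(row=1, col=0): c = -0.9600 + 0.7080i → escape time 4
(row=1, col=1): c = -0.7760 + 0.7080i → escape time 4
(row=1, col=2): c = -0.5920 + 0.7080i → escape time 5
(row=1, col=3): c = -0.4080 + 0.7080i → escape time 5
(row=1, col=4): c = -0.2240 + 0.7080i → escape time 5
(row=1, col=5): c = -0.0400 + 0.7080i → escape time 5
(row=2, col=0): c = -0.9600 + 0.3160i → escape time 5
(row=2, col=1): c = -0.7760 + 0.3160i → escape time 5
(row=2, col=2): c = -0.5920 + 0.3160i → escape time 5
(row=2, col=3): c = -0.4080 + 0.3160i → escape time 5
(row=2, col=4): c = -0.2240 + 0.3160i → escape time 5
(row=2, col=5): c = -0.0400 + 0.3160i → escape time 5
(row=3, col=0): c = -0.9600 + -0.0760i → escape time 5
(row=3, col=1): c = -0.7760 + -0.0760i → escape time 5
(row=3, col=2): c = -0.5920 + -0.0760i → escape time 5
(row=3, col=3): c = -0.4080 + -0.0760i → escape time 5
(row=3, col=4): c = -0.2240 + -0.0760i → escape time 5
(row=3, col=5): c = -0.0400 + -0.0760i → escape time 5
(row=4, col=0): c = -0.9600 + -0.4680i → escape time 5
(row=4, col=1): c = -0.7760 + -0.4680i → escape time 5
(row=4, col=2): c = -0.5920 + -0.4680i → escape time 5
(row=4, col=3): c = -0.4080 + -0.4680i → escape time 5
(row=4, col=4): c = -0.2240 + -0.4680i → escape time 5
(row=4, col=5): c = -0.0400 + -0.4680i → escape time 5
(row=5, col=0): c = -0.9600 + -0.8600i → escape time 3
(row=5, col=1): c = -0.7760 + -0.8600i → escape time 4
(row=5, col=2): c = -0.5920 + -0.8600i → escape time 4
(row=5, col=3): c = -0.4080 + -0.8600i → escape time 5
(row=5, col=4): c = -0.2240 + -0.8600i → escape time 5
(row=5, col=5): c = -0.0400 + -0.8600i → escape time 5

Answer: 333455
445555
555555
555555
555555
344555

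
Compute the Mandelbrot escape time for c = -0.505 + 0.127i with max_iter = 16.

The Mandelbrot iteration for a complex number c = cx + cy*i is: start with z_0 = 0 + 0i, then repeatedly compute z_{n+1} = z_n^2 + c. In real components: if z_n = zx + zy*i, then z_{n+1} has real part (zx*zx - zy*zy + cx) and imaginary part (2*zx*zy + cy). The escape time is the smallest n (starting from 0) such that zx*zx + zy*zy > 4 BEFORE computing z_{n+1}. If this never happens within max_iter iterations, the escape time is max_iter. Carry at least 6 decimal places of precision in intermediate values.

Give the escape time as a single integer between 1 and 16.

Answer: 16

Derivation:
z_0 = 0 + 0i, c = -0.5050 + 0.1270i
Iter 1: z = -0.5050 + 0.1270i, |z|^2 = 0.2712
Iter 2: z = -0.2661 + -0.0013i, |z|^2 = 0.0708
Iter 3: z = -0.4342 + 0.1277i, |z|^2 = 0.2048
Iter 4: z = -0.3328 + 0.0161i, |z|^2 = 0.1110
Iter 5: z = -0.3945 + 0.1163i, |z|^2 = 0.1692
Iter 6: z = -0.3629 + 0.0353i, |z|^2 = 0.1329
Iter 7: z = -0.3746 + 0.1014i, |z|^2 = 0.1506
Iter 8: z = -0.3750 + 0.0510i, |z|^2 = 0.1432
Iter 9: z = -0.3670 + 0.0887i, |z|^2 = 0.1426
Iter 10: z = -0.3782 + 0.0619i, |z|^2 = 0.1469
Iter 11: z = -0.3658 + 0.0802i, |z|^2 = 0.1402
Iter 12: z = -0.3776 + 0.0683i, |z|^2 = 0.1473
Iter 13: z = -0.3671 + 0.0754i, |z|^2 = 0.1404
Iter 14: z = -0.3759 + 0.0716i, |z|^2 = 0.1465
Iter 15: z = -0.3688 + 0.0731i, |z|^2 = 0.1414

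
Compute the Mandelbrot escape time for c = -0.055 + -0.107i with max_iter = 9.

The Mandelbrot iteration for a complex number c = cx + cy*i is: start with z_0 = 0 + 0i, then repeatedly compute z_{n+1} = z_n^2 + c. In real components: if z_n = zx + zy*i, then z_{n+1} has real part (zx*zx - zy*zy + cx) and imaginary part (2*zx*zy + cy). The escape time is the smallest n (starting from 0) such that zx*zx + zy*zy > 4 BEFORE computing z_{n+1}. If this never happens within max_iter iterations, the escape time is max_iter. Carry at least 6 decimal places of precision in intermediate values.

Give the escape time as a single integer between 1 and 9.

Answer: 9

Derivation:
z_0 = 0 + 0i, c = -0.0550 + -0.1070i
Iter 1: z = -0.0550 + -0.1070i, |z|^2 = 0.0145
Iter 2: z = -0.0634 + -0.0952i, |z|^2 = 0.0131
Iter 3: z = -0.0600 + -0.0949i, |z|^2 = 0.0126
Iter 4: z = -0.0604 + -0.0956i, |z|^2 = 0.0128
Iter 5: z = -0.0605 + -0.0955i, |z|^2 = 0.0128
Iter 6: z = -0.0605 + -0.0955i, |z|^2 = 0.0128
Iter 7: z = -0.0605 + -0.0955i, |z|^2 = 0.0128
Iter 8: z = -0.0605 + -0.0955i, |z|^2 = 0.0128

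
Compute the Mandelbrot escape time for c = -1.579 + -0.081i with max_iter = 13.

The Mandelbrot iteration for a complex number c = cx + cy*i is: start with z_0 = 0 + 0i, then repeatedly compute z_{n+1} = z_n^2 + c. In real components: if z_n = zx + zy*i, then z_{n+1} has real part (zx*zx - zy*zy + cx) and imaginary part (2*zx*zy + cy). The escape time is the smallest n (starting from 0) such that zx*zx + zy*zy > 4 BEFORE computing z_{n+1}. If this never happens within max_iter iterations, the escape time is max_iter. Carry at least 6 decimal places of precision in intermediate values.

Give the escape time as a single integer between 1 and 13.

Answer: 6

Derivation:
z_0 = 0 + 0i, c = -1.5790 + -0.0810i
Iter 1: z = -1.5790 + -0.0810i, |z|^2 = 2.4998
Iter 2: z = 0.9077 + 0.1748i, |z|^2 = 0.8544
Iter 3: z = -0.7857 + 0.2363i, |z|^2 = 0.6731
Iter 4: z = -1.0176 + -0.4523i, |z|^2 = 1.2401
Iter 5: z = -0.7482 + 0.8396i, |z|^2 = 1.2646
Iter 6: z = -1.7241 + -1.3373i, |z|^2 = 4.7610
Escaped at iteration 6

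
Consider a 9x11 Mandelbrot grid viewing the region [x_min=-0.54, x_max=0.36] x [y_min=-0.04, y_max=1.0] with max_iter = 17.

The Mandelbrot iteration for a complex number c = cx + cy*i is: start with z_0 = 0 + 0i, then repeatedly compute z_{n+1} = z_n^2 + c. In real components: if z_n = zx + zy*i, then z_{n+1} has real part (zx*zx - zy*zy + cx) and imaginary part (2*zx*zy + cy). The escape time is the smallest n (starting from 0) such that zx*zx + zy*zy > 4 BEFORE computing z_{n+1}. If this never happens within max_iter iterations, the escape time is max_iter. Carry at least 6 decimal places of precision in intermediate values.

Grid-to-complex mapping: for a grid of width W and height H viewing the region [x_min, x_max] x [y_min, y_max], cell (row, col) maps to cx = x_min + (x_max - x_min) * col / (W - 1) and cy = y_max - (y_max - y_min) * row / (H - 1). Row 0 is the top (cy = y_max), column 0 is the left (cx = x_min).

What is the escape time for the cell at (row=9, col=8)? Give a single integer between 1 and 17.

z_0 = 0 + 0i, c = 0.3600 + 0.0640i
Iter 1: z = 0.3600 + 0.0640i, |z|^2 = 0.1337
Iter 2: z = 0.4855 + 0.1101i, |z|^2 = 0.2478
Iter 3: z = 0.5836 + 0.1709i, |z|^2 = 0.3698
Iter 4: z = 0.6714 + 0.2635i, |z|^2 = 0.5202
Iter 5: z = 0.7413 + 0.4178i, |z|^2 = 0.7241
Iter 6: z = 0.7351 + 0.6834i, |z|^2 = 1.0074
Iter 7: z = 0.4333 + 1.0687i, |z|^2 = 1.3298
Iter 8: z = -0.5944 + 0.9901i, |z|^2 = 1.3335
Iter 9: z = -0.2669 + -1.1130i, |z|^2 = 1.3100
Iter 10: z = -0.8075 + 0.6581i, |z|^2 = 1.0852
Iter 11: z = 0.5790 + -0.9989i, |z|^2 = 1.3330
Iter 12: z = -0.3025 + -1.0927i, |z|^2 = 1.2855
Iter 13: z = -0.7425 + 0.7250i, |z|^2 = 1.0769
Iter 14: z = 0.3857 + -1.0126i, |z|^2 = 1.1742
Iter 15: z = -0.5166 + -0.7171i, |z|^2 = 0.7812
Iter 16: z = 0.1126 + 0.8050i, |z|^2 = 0.6607

Answer: 17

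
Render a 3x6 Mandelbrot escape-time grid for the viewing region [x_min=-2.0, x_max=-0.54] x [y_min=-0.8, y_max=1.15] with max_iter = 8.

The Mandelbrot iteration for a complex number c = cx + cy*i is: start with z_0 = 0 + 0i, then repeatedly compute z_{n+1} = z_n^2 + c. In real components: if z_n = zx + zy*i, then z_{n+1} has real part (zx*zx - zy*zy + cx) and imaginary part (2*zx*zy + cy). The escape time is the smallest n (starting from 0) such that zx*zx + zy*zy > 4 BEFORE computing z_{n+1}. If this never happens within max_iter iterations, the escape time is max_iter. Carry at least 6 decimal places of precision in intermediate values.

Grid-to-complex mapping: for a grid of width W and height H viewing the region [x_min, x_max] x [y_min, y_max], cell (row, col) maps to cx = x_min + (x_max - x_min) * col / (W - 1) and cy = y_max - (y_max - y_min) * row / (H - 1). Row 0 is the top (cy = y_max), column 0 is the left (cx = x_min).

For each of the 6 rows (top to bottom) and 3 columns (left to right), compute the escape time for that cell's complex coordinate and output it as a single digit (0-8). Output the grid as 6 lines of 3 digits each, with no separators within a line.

(row=0, col=0): c = -2.0000 + 1.1500i → escape time 1
(row=0, col=1): c = -1.2700 + 1.1500i → escape time 2
(row=0, col=2): c = -0.5400 + 1.1500i → escape time 3
(row=1, col=0): c = -2.0000 + 0.7600i → escape time 1
(row=1, col=1): c = -1.2700 + 0.7600i → escape time 3
(row=1, col=2): c = -0.5400 + 0.7600i → escape time 6
(row=2, col=0): c = -2.0000 + 0.3700i → escape time 1
(row=2, col=1): c = -1.2700 + 0.3700i → escape time 8
(row=2, col=2): c = -0.5400 + 0.3700i → escape time 8
(row=3, col=0): c = -2.0000 + -0.0200i → escape time 1
(row=3, col=1): c = -1.2700 + -0.0200i → escape time 8
(row=3, col=2): c = -0.5400 + -0.0200i → escape time 8
(row=4, col=0): c = -2.0000 + -0.4100i → escape time 1
(row=4, col=1): c = -1.2700 + -0.4100i → escape time 8
(row=4, col=2): c = -0.5400 + -0.4100i → escape time 8
(row=5, col=0): c = -2.0000 + -0.8000i → escape time 1
(row=5, col=1): c = -1.2700 + -0.8000i → escape time 3
(row=5, col=2): c = -0.5400 + -0.8000i → escape time 5

Answer: 123
136
188
188
188
135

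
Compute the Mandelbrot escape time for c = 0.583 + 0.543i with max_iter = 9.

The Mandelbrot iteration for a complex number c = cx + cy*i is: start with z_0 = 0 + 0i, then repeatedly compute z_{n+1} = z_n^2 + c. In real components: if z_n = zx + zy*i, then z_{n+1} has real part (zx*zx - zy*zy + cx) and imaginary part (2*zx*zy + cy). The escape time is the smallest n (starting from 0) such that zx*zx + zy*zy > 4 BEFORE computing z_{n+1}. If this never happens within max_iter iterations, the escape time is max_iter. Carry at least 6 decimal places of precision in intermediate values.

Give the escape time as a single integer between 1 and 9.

Answer: 3

Derivation:
z_0 = 0 + 0i, c = 0.5830 + 0.5430i
Iter 1: z = 0.5830 + 0.5430i, |z|^2 = 0.6347
Iter 2: z = 0.6280 + 1.1761i, |z|^2 = 1.7777
Iter 3: z = -0.4059 + 2.0203i, |z|^2 = 4.2464
Escaped at iteration 3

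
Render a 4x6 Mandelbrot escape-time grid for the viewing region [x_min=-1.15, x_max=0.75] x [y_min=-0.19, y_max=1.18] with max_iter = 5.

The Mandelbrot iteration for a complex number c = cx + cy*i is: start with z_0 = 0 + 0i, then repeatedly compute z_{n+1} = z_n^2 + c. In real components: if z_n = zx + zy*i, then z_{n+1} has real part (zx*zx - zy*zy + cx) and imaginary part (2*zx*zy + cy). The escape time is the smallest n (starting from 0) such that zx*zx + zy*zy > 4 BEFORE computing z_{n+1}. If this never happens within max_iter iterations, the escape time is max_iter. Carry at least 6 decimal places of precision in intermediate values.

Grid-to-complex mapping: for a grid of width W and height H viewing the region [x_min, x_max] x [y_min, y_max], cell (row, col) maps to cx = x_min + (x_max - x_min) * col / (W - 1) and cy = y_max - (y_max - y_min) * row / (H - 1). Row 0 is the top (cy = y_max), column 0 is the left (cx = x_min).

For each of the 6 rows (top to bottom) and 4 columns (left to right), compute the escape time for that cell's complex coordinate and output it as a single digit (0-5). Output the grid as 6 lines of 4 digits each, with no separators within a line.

Answer: 3332
3452
3553
5553
5553
5553

Derivation:
(row=0, col=0): c = -1.1500 + 1.1800i → escape time 3
(row=0, col=1): c = -0.5167 + 1.1800i → escape time 3
(row=0, col=2): c = 0.1167 + 1.1800i → escape time 3
(row=0, col=3): c = 0.7500 + 1.1800i → escape time 2
(row=1, col=0): c = -1.1500 + 0.9060i → escape time 3
(row=1, col=1): c = -0.5167 + 0.9060i → escape time 4
(row=1, col=2): c = 0.1167 + 0.9060i → escape time 5
(row=1, col=3): c = 0.7500 + 0.9060i → escape time 2
(row=2, col=0): c = -1.1500 + 0.6320i → escape time 3
(row=2, col=1): c = -0.5167 + 0.6320i → escape time 5
(row=2, col=2): c = 0.1167 + 0.6320i → escape time 5
(row=2, col=3): c = 0.7500 + 0.6320i → escape time 3
(row=3, col=0): c = -1.1500 + 0.3580i → escape time 5
(row=3, col=1): c = -0.5167 + 0.3580i → escape time 5
(row=3, col=2): c = 0.1167 + 0.3580i → escape time 5
(row=3, col=3): c = 0.7500 + 0.3580i → escape time 3
(row=4, col=0): c = -1.1500 + 0.0840i → escape time 5
(row=4, col=1): c = -0.5167 + 0.0840i → escape time 5
(row=4, col=2): c = 0.1167 + 0.0840i → escape time 5
(row=4, col=3): c = 0.7500 + 0.0840i → escape time 3
(row=5, col=0): c = -1.1500 + -0.1900i → escape time 5
(row=5, col=1): c = -0.5167 + -0.1900i → escape time 5
(row=5, col=2): c = 0.1167 + -0.1900i → escape time 5
(row=5, col=3): c = 0.7500 + -0.1900i → escape time 3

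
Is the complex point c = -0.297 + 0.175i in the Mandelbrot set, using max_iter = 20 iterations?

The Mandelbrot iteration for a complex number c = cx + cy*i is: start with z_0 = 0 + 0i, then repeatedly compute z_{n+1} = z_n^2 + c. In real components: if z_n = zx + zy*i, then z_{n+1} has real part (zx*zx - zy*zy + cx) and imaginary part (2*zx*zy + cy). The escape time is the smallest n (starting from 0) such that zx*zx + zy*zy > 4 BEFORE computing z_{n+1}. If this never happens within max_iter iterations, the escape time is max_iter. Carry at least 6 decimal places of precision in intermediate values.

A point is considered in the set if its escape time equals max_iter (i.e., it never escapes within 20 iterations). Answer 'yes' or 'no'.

Answer: yes

Derivation:
z_0 = 0 + 0i, c = -0.2970 + 0.1750i
Iter 1: z = -0.2970 + 0.1750i, |z|^2 = 0.1188
Iter 2: z = -0.2394 + 0.0711i, |z|^2 = 0.0624
Iter 3: z = -0.2447 + 0.1410i, |z|^2 = 0.0798
Iter 4: z = -0.2570 + 0.1060i, |z|^2 = 0.0773
Iter 5: z = -0.2422 + 0.1205i, |z|^2 = 0.0732
Iter 6: z = -0.2529 + 0.1166i, |z|^2 = 0.0775
Iter 7: z = -0.2467 + 0.1160i, |z|^2 = 0.0743
Iter 8: z = -0.2496 + 0.1178i, |z|^2 = 0.0762
Iter 9: z = -0.2486 + 0.1162i, |z|^2 = 0.0753
Iter 10: z = -0.2487 + 0.1172i, |z|^2 = 0.0756
Iter 11: z = -0.2489 + 0.1167i, |z|^2 = 0.0756
Iter 12: z = -0.2487 + 0.1169i, |z|^2 = 0.0755
Iter 13: z = -0.2488 + 0.1169i, |z|^2 = 0.0756
Iter 14: z = -0.2487 + 0.1168i, |z|^2 = 0.0755
Iter 15: z = -0.2488 + 0.1169i, |z|^2 = 0.0756
Iter 16: z = -0.2488 + 0.1168i, |z|^2 = 0.0755
Iter 17: z = -0.2488 + 0.1169i, |z|^2 = 0.0755
Iter 18: z = -0.2488 + 0.1169i, |z|^2 = 0.0755
Iter 19: z = -0.2488 + 0.1169i, |z|^2 = 0.0755
Did not escape in 20 iterations → in set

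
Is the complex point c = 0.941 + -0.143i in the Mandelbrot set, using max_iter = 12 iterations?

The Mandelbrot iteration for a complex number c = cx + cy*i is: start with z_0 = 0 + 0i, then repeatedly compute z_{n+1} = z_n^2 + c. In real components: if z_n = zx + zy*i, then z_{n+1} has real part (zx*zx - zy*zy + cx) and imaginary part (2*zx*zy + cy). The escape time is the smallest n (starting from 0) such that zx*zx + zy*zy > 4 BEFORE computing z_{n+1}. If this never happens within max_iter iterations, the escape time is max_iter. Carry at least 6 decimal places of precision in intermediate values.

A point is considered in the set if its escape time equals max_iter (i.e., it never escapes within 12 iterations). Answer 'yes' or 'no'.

z_0 = 0 + 0i, c = 0.9410 + -0.1430i
Iter 1: z = 0.9410 + -0.1430i, |z|^2 = 0.9059
Iter 2: z = 1.8060 + -0.4121i, |z|^2 = 3.4316
Iter 3: z = 4.0329 + -1.6316i, |z|^2 = 18.9265
Escaped at iteration 3

Answer: no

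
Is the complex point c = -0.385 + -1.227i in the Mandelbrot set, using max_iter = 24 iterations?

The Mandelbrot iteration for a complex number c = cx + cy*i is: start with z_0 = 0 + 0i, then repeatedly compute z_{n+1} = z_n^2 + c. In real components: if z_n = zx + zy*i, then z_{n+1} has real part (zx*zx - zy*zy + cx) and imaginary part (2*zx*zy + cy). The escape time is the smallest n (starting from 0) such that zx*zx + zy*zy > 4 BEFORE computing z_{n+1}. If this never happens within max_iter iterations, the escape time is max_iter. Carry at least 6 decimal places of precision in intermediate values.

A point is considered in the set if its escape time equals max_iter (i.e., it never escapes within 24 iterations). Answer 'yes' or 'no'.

z_0 = 0 + 0i, c = -0.3850 + -1.2270i
Iter 1: z = -0.3850 + -1.2270i, |z|^2 = 1.6538
Iter 2: z = -1.7423 + -0.2822i, |z|^2 = 3.1153
Iter 3: z = 2.5710 + -0.2436i, |z|^2 = 6.6693
Escaped at iteration 3

Answer: no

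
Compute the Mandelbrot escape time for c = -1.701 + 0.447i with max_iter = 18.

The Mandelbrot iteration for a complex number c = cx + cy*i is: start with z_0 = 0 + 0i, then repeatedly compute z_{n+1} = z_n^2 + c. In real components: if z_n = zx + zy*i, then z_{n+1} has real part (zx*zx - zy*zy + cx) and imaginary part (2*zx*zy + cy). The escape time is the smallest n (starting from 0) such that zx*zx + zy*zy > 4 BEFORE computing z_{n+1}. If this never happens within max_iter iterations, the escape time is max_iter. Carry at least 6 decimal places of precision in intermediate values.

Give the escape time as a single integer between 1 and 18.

z_0 = 0 + 0i, c = -1.7010 + 0.4470i
Iter 1: z = -1.7010 + 0.4470i, |z|^2 = 3.0932
Iter 2: z = 0.9926 + -1.0737i, |z|^2 = 2.1381
Iter 3: z = -1.8686 + -1.6845i, |z|^2 = 6.3291
Escaped at iteration 3

Answer: 3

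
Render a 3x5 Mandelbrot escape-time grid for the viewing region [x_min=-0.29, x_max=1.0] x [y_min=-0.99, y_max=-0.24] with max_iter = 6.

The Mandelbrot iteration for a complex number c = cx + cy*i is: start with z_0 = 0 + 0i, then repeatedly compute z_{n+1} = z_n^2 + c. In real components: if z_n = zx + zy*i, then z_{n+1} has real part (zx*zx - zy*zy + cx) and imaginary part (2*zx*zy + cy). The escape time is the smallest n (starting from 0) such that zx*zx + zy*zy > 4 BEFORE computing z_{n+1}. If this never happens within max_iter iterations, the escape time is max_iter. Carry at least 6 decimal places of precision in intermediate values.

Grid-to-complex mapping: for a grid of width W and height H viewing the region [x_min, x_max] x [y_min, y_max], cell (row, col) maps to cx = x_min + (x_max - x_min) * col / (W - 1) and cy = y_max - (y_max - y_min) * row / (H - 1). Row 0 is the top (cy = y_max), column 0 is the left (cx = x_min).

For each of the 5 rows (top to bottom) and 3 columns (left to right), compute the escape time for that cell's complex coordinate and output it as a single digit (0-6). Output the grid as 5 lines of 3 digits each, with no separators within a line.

Answer: 662
662
662
642
532

Derivation:
(row=0, col=0): c = -0.2900 + -0.2400i → escape time 6
(row=0, col=1): c = 0.3550 + -0.2400i → escape time 6
(row=0, col=2): c = 1.0000 + -0.2400i → escape time 2
(row=1, col=0): c = -0.2900 + -0.4275i → escape time 6
(row=1, col=1): c = 0.3550 + -0.4275i → escape time 6
(row=1, col=2): c = 1.0000 + -0.4275i → escape time 2
(row=2, col=0): c = -0.2900 + -0.6150i → escape time 6
(row=2, col=1): c = 0.3550 + -0.6150i → escape time 6
(row=2, col=2): c = 1.0000 + -0.6150i → escape time 2
(row=3, col=0): c = -0.2900 + -0.8025i → escape time 6
(row=3, col=1): c = 0.3550 + -0.8025i → escape time 4
(row=3, col=2): c = 1.0000 + -0.8025i → escape time 2
(row=4, col=0): c = -0.2900 + -0.9900i → escape time 5
(row=4, col=1): c = 0.3550 + -0.9900i → escape time 3
(row=4, col=2): c = 1.0000 + -0.9900i → escape time 2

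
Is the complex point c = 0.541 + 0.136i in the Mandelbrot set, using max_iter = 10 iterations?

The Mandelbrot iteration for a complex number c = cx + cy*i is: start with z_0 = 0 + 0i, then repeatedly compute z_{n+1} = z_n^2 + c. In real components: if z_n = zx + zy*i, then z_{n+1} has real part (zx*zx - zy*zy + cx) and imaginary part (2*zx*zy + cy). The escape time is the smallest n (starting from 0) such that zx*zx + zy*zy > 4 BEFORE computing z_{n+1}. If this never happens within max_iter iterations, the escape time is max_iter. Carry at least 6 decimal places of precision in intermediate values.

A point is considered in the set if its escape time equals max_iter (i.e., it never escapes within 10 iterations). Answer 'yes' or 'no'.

Answer: no

Derivation:
z_0 = 0 + 0i, c = 0.5410 + 0.1360i
Iter 1: z = 0.5410 + 0.1360i, |z|^2 = 0.3112
Iter 2: z = 0.8152 + 0.2832i, |z|^2 = 0.7447
Iter 3: z = 1.1254 + 0.5976i, |z|^2 = 1.6236
Iter 4: z = 1.4502 + 1.4811i, |z|^2 = 4.2969
Escaped at iteration 4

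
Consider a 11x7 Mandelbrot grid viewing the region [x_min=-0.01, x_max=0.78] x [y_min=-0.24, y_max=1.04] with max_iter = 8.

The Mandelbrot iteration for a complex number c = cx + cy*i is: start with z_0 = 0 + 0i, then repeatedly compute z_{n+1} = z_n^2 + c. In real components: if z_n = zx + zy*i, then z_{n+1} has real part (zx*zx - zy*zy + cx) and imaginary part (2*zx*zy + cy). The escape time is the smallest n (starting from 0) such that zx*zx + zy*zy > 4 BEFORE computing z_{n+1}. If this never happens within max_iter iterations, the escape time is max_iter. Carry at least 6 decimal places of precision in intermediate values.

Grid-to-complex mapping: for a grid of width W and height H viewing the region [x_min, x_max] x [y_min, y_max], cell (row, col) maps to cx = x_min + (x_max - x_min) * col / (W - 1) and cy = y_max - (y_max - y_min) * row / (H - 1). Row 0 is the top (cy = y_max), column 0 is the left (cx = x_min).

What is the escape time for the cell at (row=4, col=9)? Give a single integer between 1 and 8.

z_0 = 0 + 0i, c = 0.7010 + 0.1867i
Iter 1: z = 0.7010 + 0.1867i, |z|^2 = 0.5262
Iter 2: z = 1.1576 + 0.4484i, |z|^2 = 1.5410
Iter 3: z = 1.8399 + 1.2247i, |z|^2 = 4.8851
Escaped at iteration 3

Answer: 3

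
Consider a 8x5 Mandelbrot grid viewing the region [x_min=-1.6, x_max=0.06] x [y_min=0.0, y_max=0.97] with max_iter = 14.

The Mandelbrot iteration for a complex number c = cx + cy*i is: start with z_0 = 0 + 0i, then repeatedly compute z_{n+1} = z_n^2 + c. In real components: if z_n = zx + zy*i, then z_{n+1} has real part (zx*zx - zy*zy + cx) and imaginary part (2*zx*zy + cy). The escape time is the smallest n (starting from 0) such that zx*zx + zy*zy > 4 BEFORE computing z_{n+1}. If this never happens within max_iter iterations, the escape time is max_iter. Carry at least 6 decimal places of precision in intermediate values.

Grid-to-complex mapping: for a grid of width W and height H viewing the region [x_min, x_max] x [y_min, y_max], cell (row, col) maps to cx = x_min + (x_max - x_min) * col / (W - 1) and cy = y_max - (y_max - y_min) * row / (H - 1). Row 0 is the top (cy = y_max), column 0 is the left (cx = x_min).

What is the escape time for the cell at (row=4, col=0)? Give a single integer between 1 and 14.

z_0 = 0 + 0i, c = -1.6000 + 0.0000i
Iter 1: z = -1.6000 + 0.0000i, |z|^2 = 2.5600
Iter 2: z = 0.9600 + 0.0000i, |z|^2 = 0.9216
Iter 3: z = -0.6784 + 0.0000i, |z|^2 = 0.4602
Iter 4: z = -1.1398 + 0.0000i, |z|^2 = 1.2991
Iter 5: z = -0.3009 + 0.0000i, |z|^2 = 0.0906
Iter 6: z = -1.5094 + 0.0000i, |z|^2 = 2.2784
Iter 7: z = 0.6784 + 0.0000i, |z|^2 = 0.4603
Iter 8: z = -1.1397 + 0.0000i, |z|^2 = 1.2990
Iter 9: z = -0.3010 + 0.0000i, |z|^2 = 0.0906
Iter 10: z = -1.5094 + 0.0000i, |z|^2 = 2.2782
Iter 11: z = 0.6782 + 0.0000i, |z|^2 = 0.4600
Iter 12: z = -1.1400 + 0.0000i, |z|^2 = 1.2996
Iter 13: z = -0.3004 + 0.0000i, |z|^2 = 0.0902

Answer: 14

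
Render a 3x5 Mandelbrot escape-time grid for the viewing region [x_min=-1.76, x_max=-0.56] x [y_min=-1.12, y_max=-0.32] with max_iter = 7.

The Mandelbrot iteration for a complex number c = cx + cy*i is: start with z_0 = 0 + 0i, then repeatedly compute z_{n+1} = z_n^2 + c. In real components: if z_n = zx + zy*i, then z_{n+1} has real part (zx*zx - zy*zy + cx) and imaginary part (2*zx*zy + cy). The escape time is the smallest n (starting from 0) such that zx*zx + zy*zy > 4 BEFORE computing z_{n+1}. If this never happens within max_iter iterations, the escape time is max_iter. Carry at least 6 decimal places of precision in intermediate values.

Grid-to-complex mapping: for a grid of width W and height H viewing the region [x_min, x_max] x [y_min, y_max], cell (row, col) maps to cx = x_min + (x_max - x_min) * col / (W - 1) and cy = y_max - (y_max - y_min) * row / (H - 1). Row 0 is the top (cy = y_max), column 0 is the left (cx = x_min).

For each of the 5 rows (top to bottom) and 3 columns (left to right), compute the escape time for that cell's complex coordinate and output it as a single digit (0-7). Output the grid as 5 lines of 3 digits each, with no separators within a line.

Answer: 477
357
337
234
133

Derivation:
(row=0, col=0): c = -1.7600 + -0.3200i → escape time 4
(row=0, col=1): c = -1.1600 + -0.3200i → escape time 7
(row=0, col=2): c = -0.5600 + -0.3200i → escape time 7
(row=1, col=0): c = -1.7600 + -0.5200i → escape time 3
(row=1, col=1): c = -1.1600 + -0.5200i → escape time 5
(row=1, col=2): c = -0.5600 + -0.5200i → escape time 7
(row=2, col=0): c = -1.7600 + -0.7200i → escape time 3
(row=2, col=1): c = -1.1600 + -0.7200i → escape time 3
(row=2, col=2): c = -0.5600 + -0.7200i → escape time 7
(row=3, col=0): c = -1.7600 + -0.9200i → escape time 2
(row=3, col=1): c = -1.1600 + -0.9200i → escape time 3
(row=3, col=2): c = -0.5600 + -0.9200i → escape time 4
(row=4, col=0): c = -1.7600 + -1.1200i → escape time 1
(row=4, col=1): c = -1.1600 + -1.1200i → escape time 3
(row=4, col=2): c = -0.5600 + -1.1200i → escape time 3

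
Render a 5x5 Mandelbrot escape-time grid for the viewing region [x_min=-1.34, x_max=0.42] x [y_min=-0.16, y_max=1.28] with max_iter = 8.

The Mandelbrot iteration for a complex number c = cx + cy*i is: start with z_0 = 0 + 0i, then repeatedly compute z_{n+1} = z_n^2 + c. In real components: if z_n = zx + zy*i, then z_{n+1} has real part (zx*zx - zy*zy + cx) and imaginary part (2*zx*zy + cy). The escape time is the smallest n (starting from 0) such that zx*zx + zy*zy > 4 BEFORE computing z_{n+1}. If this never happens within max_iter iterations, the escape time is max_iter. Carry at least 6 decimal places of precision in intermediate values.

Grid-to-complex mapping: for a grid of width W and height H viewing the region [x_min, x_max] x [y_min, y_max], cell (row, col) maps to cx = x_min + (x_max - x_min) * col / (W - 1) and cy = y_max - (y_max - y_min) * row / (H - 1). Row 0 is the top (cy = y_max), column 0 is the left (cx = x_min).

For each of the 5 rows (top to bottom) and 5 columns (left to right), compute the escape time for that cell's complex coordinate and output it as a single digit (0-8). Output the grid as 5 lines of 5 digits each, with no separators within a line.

Answer: 22322
33483
35887
78888
88888

Derivation:
(row=0, col=0): c = -1.3400 + 1.2800i → escape time 2
(row=0, col=1): c = -0.9000 + 1.2800i → escape time 2
(row=0, col=2): c = -0.4600 + 1.2800i → escape time 3
(row=0, col=3): c = -0.0200 + 1.2800i → escape time 2
(row=0, col=4): c = 0.4200 + 1.2800i → escape time 2
(row=1, col=0): c = -1.3400 + 0.9200i → escape time 3
(row=1, col=1): c = -0.9000 + 0.9200i → escape time 3
(row=1, col=2): c = -0.4600 + 0.9200i → escape time 4
(row=1, col=3): c = -0.0200 + 0.9200i → escape time 8
(row=1, col=4): c = 0.4200 + 0.9200i → escape time 3
(row=2, col=0): c = -1.3400 + 0.5600i → escape time 3
(row=2, col=1): c = -0.9000 + 0.5600i → escape time 5
(row=2, col=2): c = -0.4600 + 0.5600i → escape time 8
(row=2, col=3): c = -0.0200 + 0.5600i → escape time 8
(row=2, col=4): c = 0.4200 + 0.5600i → escape time 7
(row=3, col=0): c = -1.3400 + 0.2000i → escape time 7
(row=3, col=1): c = -0.9000 + 0.2000i → escape time 8
(row=3, col=2): c = -0.4600 + 0.2000i → escape time 8
(row=3, col=3): c = -0.0200 + 0.2000i → escape time 8
(row=3, col=4): c = 0.4200 + 0.2000i → escape time 8
(row=4, col=0): c = -1.3400 + -0.1600i → escape time 8
(row=4, col=1): c = -0.9000 + -0.1600i → escape time 8
(row=4, col=2): c = -0.4600 + -0.1600i → escape time 8
(row=4, col=3): c = -0.0200 + -0.1600i → escape time 8
(row=4, col=4): c = 0.4200 + -0.1600i → escape time 8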